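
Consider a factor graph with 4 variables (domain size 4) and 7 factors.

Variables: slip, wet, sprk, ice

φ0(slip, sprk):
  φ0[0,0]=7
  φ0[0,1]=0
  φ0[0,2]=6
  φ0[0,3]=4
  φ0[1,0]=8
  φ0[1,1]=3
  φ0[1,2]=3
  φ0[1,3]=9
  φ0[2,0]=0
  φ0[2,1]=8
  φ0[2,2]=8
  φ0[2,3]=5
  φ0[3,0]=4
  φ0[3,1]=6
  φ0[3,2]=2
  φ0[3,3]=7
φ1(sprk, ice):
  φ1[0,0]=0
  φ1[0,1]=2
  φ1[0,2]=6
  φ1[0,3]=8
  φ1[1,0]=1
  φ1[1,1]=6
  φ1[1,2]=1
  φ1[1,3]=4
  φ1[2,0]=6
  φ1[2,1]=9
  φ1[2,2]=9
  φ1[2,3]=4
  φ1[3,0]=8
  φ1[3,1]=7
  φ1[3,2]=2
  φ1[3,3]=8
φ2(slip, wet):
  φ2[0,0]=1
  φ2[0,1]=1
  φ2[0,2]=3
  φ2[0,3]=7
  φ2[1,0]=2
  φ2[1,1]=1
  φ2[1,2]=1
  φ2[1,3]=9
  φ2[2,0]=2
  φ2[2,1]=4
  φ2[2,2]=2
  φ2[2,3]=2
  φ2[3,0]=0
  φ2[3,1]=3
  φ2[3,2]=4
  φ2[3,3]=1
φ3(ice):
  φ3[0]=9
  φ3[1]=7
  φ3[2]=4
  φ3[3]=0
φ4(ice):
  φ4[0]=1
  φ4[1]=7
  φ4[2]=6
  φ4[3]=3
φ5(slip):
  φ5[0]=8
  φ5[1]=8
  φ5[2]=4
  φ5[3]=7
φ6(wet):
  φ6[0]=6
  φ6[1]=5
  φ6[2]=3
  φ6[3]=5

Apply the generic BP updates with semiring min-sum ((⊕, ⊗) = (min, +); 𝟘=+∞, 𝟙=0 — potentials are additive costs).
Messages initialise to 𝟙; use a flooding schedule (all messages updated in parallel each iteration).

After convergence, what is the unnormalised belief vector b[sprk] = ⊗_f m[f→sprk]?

b[sprk] = [19, 21, 22, 25]

init: all messages = 𝟙 over 4 values
r1 m[φ0→slip] = [0, 3, 0, 2]
r1 m[φ0→sprk] = [0, 0, 2, 4]
r1 m[φ1→sprk] = [0, 1, 4, 2]
r1 m[φ1→ice] = [0, 2, 1, 4]
r1 m[φ2→slip] = [1, 1, 2, 0]
r1 m[φ2→wet] = [0, 1, 1, 1]
r1 m[φ3→ice] = [9, 7, 4, 0]
r1 m[φ4→ice] = [1, 7, 6, 3]
r1 m[φ5→slip] = [8, 8, 4, 7]
r1 m[φ6→wet] = [6, 5, 3, 5]
r1 m[slip→φ0] = [0, 0, 0, 0]
r1 m[slip→φ2] = [0, 0, 0, 0]
r1 m[slip→φ5] = [0, 0, 0, 0]
r1 m[wet→φ2] = [0, 0, 0, 0]
r1 m[wet→φ6] = [0, 0, 0, 0]
r1 m[sprk→φ0] = [0, 0, 0, 0]
r1 m[sprk→φ1] = [0, 0, 0, 0]
r1 m[ice→φ1] = [0, 0, 0, 0]
r1 m[ice→φ3] = [0, 0, 0, 0]
r1 m[ice→φ4] = [0, 0, 0, 0]
r2 m[φ0→slip] = [0, 3, 0, 2]
r2 m[φ0→sprk] = [0, 0, 2, 4]
r2 m[φ1→sprk] = [0, 1, 4, 2]
r2 m[φ1→ice] = [0, 2, 1, 4]
r2 m[φ2→slip] = [1, 1, 2, 0]
r2 m[φ2→wet] = [0, 1, 1, 1]
r2 m[φ3→ice] = [9, 7, 4, 0]
r2 m[φ4→ice] = [1, 7, 6, 3]
r2 m[φ5→slip] = [8, 8, 4, 7]
r2 m[φ6→wet] = [6, 5, 3, 5]
r2 m[slip→φ0] = [9, 9, 6, 7]
r2 m[slip→φ2] = [8, 11, 4, 9]
r2 m[slip→φ5] = [1, 4, 2, 2]
r2 m[wet→φ2] = [6, 5, 3, 5]
r2 m[wet→φ6] = [0, 1, 1, 1]
r2 m[sprk→φ0] = [0, 1, 4, 2]
r2 m[sprk→φ1] = [0, 0, 2, 4]
r2 m[ice→φ1] = [10, 14, 10, 3]
r2 m[ice→φ3] = [1, 9, 7, 7]
r2 m[ice→φ4] = [9, 9, 5, 4]
r3 m[φ0→slip] = [1, 4, 0, 4]
r3 m[φ0→sprk] = [6, 9, 9, 11]
r3 m[φ1→sprk] = [10, 7, 7, 11]
r3 m[φ1→ice] = [0, 2, 1, 4]
r3 m[φ2→slip] = [6, 4, 5, 6]
r3 m[φ2→wet] = [6, 8, 6, 6]
r3 m[φ3→ice] = [9, 7, 4, 0]
r3 m[φ4→ice] = [1, 7, 6, 3]
r3 m[φ5→slip] = [8, 8, 4, 7]
r3 m[φ6→wet] = [6, 5, 3, 5]
r3 m[slip→φ0] = [9, 9, 6, 7]
r3 m[slip→φ2] = [8, 11, 4, 9]
r3 m[slip→φ5] = [1, 4, 2, 2]
r3 m[wet→φ2] = [6, 5, 3, 5]
r3 m[wet→φ6] = [0, 1, 1, 1]
r3 m[sprk→φ0] = [0, 1, 4, 2]
r3 m[sprk→φ1] = [0, 0, 2, 4]
r3 m[ice→φ1] = [10, 14, 10, 3]
r3 m[ice→φ3] = [1, 9, 7, 7]
r3 m[ice→φ4] = [9, 9, 5, 4]
r4 m[φ0→slip] = [1, 4, 0, 4]
r4 m[φ0→sprk] = [6, 9, 9, 11]
r4 m[φ1→sprk] = [10, 7, 7, 11]
r4 m[φ1→ice] = [0, 2, 1, 4]
r4 m[φ2→slip] = [6, 4, 5, 6]
r4 m[φ2→wet] = [6, 8, 6, 6]
r4 m[φ3→ice] = [9, 7, 4, 0]
r4 m[φ4→ice] = [1, 7, 6, 3]
r4 m[φ5→slip] = [8, 8, 4, 7]
r4 m[φ6→wet] = [6, 5, 3, 5]
r4 m[slip→φ0] = [14, 12, 9, 13]
r4 m[slip→φ2] = [9, 12, 4, 11]
r4 m[slip→φ5] = [7, 8, 5, 10]
r4 m[wet→φ2] = [6, 5, 3, 5]
r4 m[wet→φ6] = [6, 8, 6, 6]
r4 m[sprk→φ0] = [10, 7, 7, 11]
r4 m[sprk→φ1] = [6, 9, 9, 11]
r4 m[ice→φ1] = [10, 14, 10, 3]
r4 m[ice→φ3] = [1, 9, 7, 7]
r4 m[ice→φ4] = [9, 9, 5, 4]
r5 m[φ0→slip] = [7, 10, 10, 9]
r5 m[φ0→sprk] = [9, 14, 15, 14]
r5 m[φ1→sprk] = [10, 7, 7, 11]
r5 m[φ1→ice] = [6, 8, 10, 13]
r5 m[φ2→slip] = [6, 4, 5, 6]
r5 m[φ2→wet] = [6, 8, 6, 6]
r5 m[φ3→ice] = [9, 7, 4, 0]
r5 m[φ4→ice] = [1, 7, 6, 3]
r5 m[φ5→slip] = [8, 8, 4, 7]
r5 m[φ6→wet] = [6, 5, 3, 5]
r5 m[slip→φ0] = [14, 12, 9, 13]
r5 m[slip→φ2] = [9, 12, 4, 11]
r5 m[slip→φ5] = [7, 8, 5, 10]
r5 m[wet→φ2] = [6, 5, 3, 5]
r5 m[wet→φ6] = [6, 8, 6, 6]
r5 m[sprk→φ0] = [10, 7, 7, 11]
r5 m[sprk→φ1] = [6, 9, 9, 11]
r5 m[ice→φ1] = [10, 14, 10, 3]
r5 m[ice→φ3] = [1, 9, 7, 7]
r5 m[ice→φ4] = [9, 9, 5, 4]
r6 m[φ0→slip] = [7, 10, 10, 9]
r6 m[φ0→sprk] = [9, 14, 15, 14]
r6 m[φ1→sprk] = [10, 7, 7, 11]
r6 m[φ1→ice] = [6, 8, 10, 13]
r6 m[φ2→slip] = [6, 4, 5, 6]
r6 m[φ2→wet] = [6, 8, 6, 6]
r6 m[φ3→ice] = [9, 7, 4, 0]
r6 m[φ4→ice] = [1, 7, 6, 3]
r6 m[φ5→slip] = [8, 8, 4, 7]
r6 m[φ6→wet] = [6, 5, 3, 5]
r6 m[slip→φ0] = [14, 12, 9, 13]
r6 m[slip→φ2] = [15, 18, 14, 16]
r6 m[slip→φ5] = [13, 14, 15, 15]
r6 m[wet→φ2] = [6, 5, 3, 5]
r6 m[wet→φ6] = [6, 8, 6, 6]
r6 m[sprk→φ0] = [10, 7, 7, 11]
r6 m[sprk→φ1] = [9, 14, 15, 14]
r6 m[ice→φ1] = [10, 14, 10, 3]
r6 m[ice→φ3] = [7, 15, 16, 16]
r6 m[ice→φ4] = [15, 15, 14, 13]
r7 m[φ0→slip] = [7, 10, 10, 9]
r7 m[φ0→sprk] = [9, 14, 15, 14]
r7 m[φ1→sprk] = [10, 7, 7, 11]
r7 m[φ1→ice] = [9, 11, 15, 17]
r7 m[φ2→slip] = [6, 4, 5, 6]
r7 m[φ2→wet] = [16, 16, 16, 16]
r7 m[φ3→ice] = [9, 7, 4, 0]
r7 m[φ4→ice] = [1, 7, 6, 3]
r7 m[φ5→slip] = [8, 8, 4, 7]
r7 m[φ6→wet] = [6, 5, 3, 5]
r7 m[slip→φ0] = [14, 12, 9, 13]
r7 m[slip→φ2] = [15, 18, 14, 16]
r7 m[slip→φ5] = [13, 14, 15, 15]
r7 m[wet→φ2] = [6, 5, 3, 5]
r7 m[wet→φ6] = [6, 8, 6, 6]
r7 m[sprk→φ0] = [10, 7, 7, 11]
r7 m[sprk→φ1] = [9, 14, 15, 14]
r7 m[ice→φ1] = [10, 14, 10, 3]
r7 m[ice→φ3] = [7, 15, 16, 16]
r7 m[ice→φ4] = [15, 15, 14, 13]
r8 m[φ0→slip] = [7, 10, 10, 9]
r8 m[φ0→sprk] = [9, 14, 15, 14]
r8 m[φ1→sprk] = [10, 7, 7, 11]
r8 m[φ1→ice] = [9, 11, 15, 17]
r8 m[φ2→slip] = [6, 4, 5, 6]
r8 m[φ2→wet] = [16, 16, 16, 16]
r8 m[φ3→ice] = [9, 7, 4, 0]
r8 m[φ4→ice] = [1, 7, 6, 3]
r8 m[φ5→slip] = [8, 8, 4, 7]
r8 m[φ6→wet] = [6, 5, 3, 5]
r8 m[slip→φ0] = [14, 12, 9, 13]
r8 m[slip→φ2] = [15, 18, 14, 16]
r8 m[slip→φ5] = [13, 14, 15, 15]
r8 m[wet→φ2] = [6, 5, 3, 5]
r8 m[wet→φ6] = [16, 16, 16, 16]
r8 m[sprk→φ0] = [10, 7, 7, 11]
r8 m[sprk→φ1] = [9, 14, 15, 14]
r8 m[ice→φ1] = [10, 14, 10, 3]
r8 m[ice→φ3] = [10, 18, 21, 20]
r8 m[ice→φ4] = [18, 18, 19, 17]
r9 m[φ0→slip] = [7, 10, 10, 9]
r9 m[φ0→sprk] = [9, 14, 15, 14]
r9 m[φ1→sprk] = [10, 7, 7, 11]
r9 m[φ1→ice] = [9, 11, 15, 17]
r9 m[φ2→slip] = [6, 4, 5, 6]
r9 m[φ2→wet] = [16, 16, 16, 16]
r9 m[φ3→ice] = [9, 7, 4, 0]
r9 m[φ4→ice] = [1, 7, 6, 3]
r9 m[φ5→slip] = [8, 8, 4, 7]
r9 m[φ6→wet] = [6, 5, 3, 5]
r9 m[slip→φ0] = [14, 12, 9, 13]
r9 m[slip→φ2] = [15, 18, 14, 16]
r9 m[slip→φ5] = [13, 14, 15, 15]
r9 m[wet→φ2] = [6, 5, 3, 5]
r9 m[wet→φ6] = [16, 16, 16, 16]
r9 m[sprk→φ0] = [10, 7, 7, 11]
r9 m[sprk→φ1] = [9, 14, 15, 14]
r9 m[ice→φ1] = [10, 14, 10, 3]
r9 m[ice→φ3] = [10, 18, 21, 20]
r9 m[ice→φ4] = [18, 18, 19, 17]
fixed point reached at round 9
b[sprk] = ⊗ incoming = [19, 21, 22, 25]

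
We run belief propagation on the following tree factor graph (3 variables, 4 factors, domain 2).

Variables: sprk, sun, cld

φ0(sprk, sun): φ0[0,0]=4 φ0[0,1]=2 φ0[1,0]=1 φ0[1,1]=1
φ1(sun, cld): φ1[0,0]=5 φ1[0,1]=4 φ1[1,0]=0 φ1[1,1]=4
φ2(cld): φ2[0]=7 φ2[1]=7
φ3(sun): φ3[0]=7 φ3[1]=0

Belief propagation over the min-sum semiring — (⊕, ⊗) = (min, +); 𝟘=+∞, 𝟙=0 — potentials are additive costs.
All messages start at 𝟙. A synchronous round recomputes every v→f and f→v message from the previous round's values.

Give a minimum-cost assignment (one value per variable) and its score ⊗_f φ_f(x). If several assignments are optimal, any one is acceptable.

init: all messages = 𝟙 over 2 values
r1 m[φ0→sprk] = [2, 1]
r1 m[φ0→sun] = [1, 1]
r1 m[φ1→sun] = [4, 0]
r1 m[φ1→cld] = [0, 4]
r1 m[φ2→cld] = [7, 7]
r1 m[φ3→sun] = [7, 0]
r1 m[sprk→φ0] = [0, 0]
r1 m[sun→φ0] = [0, 0]
r1 m[sun→φ1] = [0, 0]
r1 m[sun→φ3] = [0, 0]
r1 m[cld→φ1] = [0, 0]
r1 m[cld→φ2] = [0, 0]
r2 m[φ0→sprk] = [2, 1]
r2 m[φ0→sun] = [1, 1]
r2 m[φ1→sun] = [4, 0]
r2 m[φ1→cld] = [0, 4]
r2 m[φ2→cld] = [7, 7]
r2 m[φ3→sun] = [7, 0]
r2 m[sprk→φ0] = [0, 0]
r2 m[sun→φ0] = [11, 0]
r2 m[sun→φ1] = [8, 1]
r2 m[sun→φ3] = [5, 1]
r2 m[cld→φ1] = [7, 7]
r2 m[cld→φ2] = [0, 4]
r3 m[φ0→sprk] = [2, 1]
r3 m[φ0→sun] = [1, 1]
r3 m[φ1→sun] = [11, 7]
r3 m[φ1→cld] = [1, 5]
r3 m[φ2→cld] = [7, 7]
r3 m[φ3→sun] = [7, 0]
r3 m[sprk→φ0] = [0, 0]
r3 m[sun→φ0] = [11, 0]
r3 m[sun→φ1] = [8, 1]
r3 m[sun→φ3] = [5, 1]
r3 m[cld→φ1] = [7, 7]
r3 m[cld→φ2] = [0, 4]
r4 m[φ0→sprk] = [2, 1]
r4 m[φ0→sun] = [1, 1]
r4 m[φ1→sun] = [11, 7]
r4 m[φ1→cld] = [1, 5]
r4 m[φ2→cld] = [7, 7]
r4 m[φ3→sun] = [7, 0]
r4 m[sprk→φ0] = [0, 0]
r4 m[sun→φ0] = [18, 7]
r4 m[sun→φ1] = [8, 1]
r4 m[sun→φ3] = [12, 8]
r4 m[cld→φ1] = [7, 7]
r4 m[cld→φ2] = [1, 5]
r5 m[φ0→sprk] = [9, 8]
r5 m[φ0→sun] = [1, 1]
r5 m[φ1→sun] = [11, 7]
r5 m[φ1→cld] = [1, 5]
r5 m[φ2→cld] = [7, 7]
r5 m[φ3→sun] = [7, 0]
r5 m[sprk→φ0] = [0, 0]
r5 m[sun→φ0] = [18, 7]
r5 m[sun→φ1] = [8, 1]
r5 m[sun→φ3] = [12, 8]
r5 m[cld→φ1] = [7, 7]
r5 m[cld→φ2] = [1, 5]
r6 m[φ0→sprk] = [9, 8]
r6 m[φ0→sun] = [1, 1]
r6 m[φ1→sun] = [11, 7]
r6 m[φ1→cld] = [1, 5]
r6 m[φ2→cld] = [7, 7]
r6 m[φ3→sun] = [7, 0]
r6 m[sprk→φ0] = [0, 0]
r6 m[sun→φ0] = [18, 7]
r6 m[sun→φ1] = [8, 1]
r6 m[sun→φ3] = [12, 8]
r6 m[cld→φ1] = [7, 7]
r6 m[cld→φ2] = [1, 5]
fixed point reached at round 6
traceback from sprk: (sprk=1, sun=1, cld=0), score=8

assignment: (sprk=1, sun=1, cld=0); score = 8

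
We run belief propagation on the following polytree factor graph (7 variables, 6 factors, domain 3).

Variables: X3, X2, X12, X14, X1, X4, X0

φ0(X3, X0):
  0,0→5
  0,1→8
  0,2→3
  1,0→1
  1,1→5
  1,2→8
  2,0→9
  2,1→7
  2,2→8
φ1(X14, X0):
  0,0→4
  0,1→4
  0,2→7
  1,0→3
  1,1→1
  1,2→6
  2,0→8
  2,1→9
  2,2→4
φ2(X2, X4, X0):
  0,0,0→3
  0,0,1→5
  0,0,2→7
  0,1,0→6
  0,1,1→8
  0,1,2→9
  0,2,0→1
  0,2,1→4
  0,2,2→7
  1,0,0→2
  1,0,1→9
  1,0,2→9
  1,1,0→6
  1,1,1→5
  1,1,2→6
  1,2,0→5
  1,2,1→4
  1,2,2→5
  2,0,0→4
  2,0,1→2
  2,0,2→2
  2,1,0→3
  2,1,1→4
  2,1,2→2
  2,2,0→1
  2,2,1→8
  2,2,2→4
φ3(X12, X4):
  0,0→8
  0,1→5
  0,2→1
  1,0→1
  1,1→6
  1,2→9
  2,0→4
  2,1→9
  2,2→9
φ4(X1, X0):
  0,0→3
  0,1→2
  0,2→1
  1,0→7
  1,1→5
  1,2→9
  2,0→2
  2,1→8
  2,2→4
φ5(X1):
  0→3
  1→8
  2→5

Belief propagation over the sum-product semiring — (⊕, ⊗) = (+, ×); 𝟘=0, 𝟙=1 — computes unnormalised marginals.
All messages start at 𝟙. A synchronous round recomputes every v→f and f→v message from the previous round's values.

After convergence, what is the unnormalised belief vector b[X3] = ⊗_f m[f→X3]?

init: all messages = 𝟙 over 3 values
r1 m[φ0→X3] = [16, 14, 24]
r1 m[φ0→X0] = [15, 20, 19]
r1 m[φ1→X14] = [15, 10, 21]
r1 m[φ1→X0] = [15, 14, 17]
r1 m[φ2→X2] = [50, 51, 30]
r1 m[φ2→X4] = [43, 49, 39]
r1 m[φ2→X0] = [31, 49, 51]
r1 m[φ3→X12] = [14, 16, 22]
r1 m[φ3→X4] = [13, 20, 19]
r1 m[φ4→X1] = [6, 21, 14]
r1 m[φ4→X0] = [12, 15, 14]
r1 m[φ5→X1] = [3, 8, 5]
r1 m[X3→φ0] = [1, 1, 1]
r1 m[X2→φ2] = [1, 1, 1]
r1 m[X12→φ3] = [1, 1, 1]
r1 m[X14→φ1] = [1, 1, 1]
r1 m[X1→φ4] = [1, 1, 1]
r1 m[X1→φ5] = [1, 1, 1]
r1 m[X4→φ2] = [1, 1, 1]
r1 m[X4→φ3] = [1, 1, 1]
r1 m[X0→φ0] = [1, 1, 1]
r1 m[X0→φ1] = [1, 1, 1]
r1 m[X0→φ2] = [1, 1, 1]
r1 m[X0→φ4] = [1, 1, 1]
r2 m[φ0→X3] = [16, 14, 24]
r2 m[φ0→X0] = [15, 20, 19]
r2 m[φ1→X14] = [15, 10, 21]
r2 m[φ1→X0] = [15, 14, 17]
r2 m[φ2→X2] = [50, 51, 30]
r2 m[φ2→X4] = [43, 49, 39]
r2 m[φ2→X0] = [31, 49, 51]
r2 m[φ3→X12] = [14, 16, 22]
r2 m[φ3→X4] = [13, 20, 19]
r2 m[φ4→X1] = [6, 21, 14]
r2 m[φ4→X0] = [12, 15, 14]
r2 m[φ5→X1] = [3, 8, 5]
r2 m[X3→φ0] = [1, 1, 1]
r2 m[X2→φ2] = [1, 1, 1]
r2 m[X12→φ3] = [1, 1, 1]
r2 m[X14→φ1] = [1, 1, 1]
r2 m[X1→φ4] = [3, 8, 5]
r2 m[X1→φ5] = [6, 21, 14]
r2 m[X4→φ2] = [13, 20, 19]
r2 m[X4→φ3] = [43, 49, 39]
r2 m[X0→φ0] = [5580, 10290, 12138]
r2 m[X0→φ1] = [5580, 14700, 13566]
r2 m[X0→φ2] = [2700, 4200, 4522]
r2 m[X0→φ4] = [6975, 13720, 16473]
r3 m[φ0→X3] = [146634, 154134, 219354]
r3 m[φ0→X0] = [15, 20, 19]
r3 m[φ1→X14] = [176082, 112836, 231204]
r3 m[φ1→X0] = [15, 14, 17]
r3 m[φ2→X2] = [3571688, 3382604, 2079424]
r3 m[φ2→X4] = [172896, 188774, 158452]
r3 m[φ2→X0] = [550, 852, 878]
r3 m[φ3→X12] = [628, 688, 964]
r3 m[φ3→X4] = [13, 20, 19]
r3 m[φ4→X1] = [64838, 265682, 189602]
r3 m[φ4→X0] = [75, 86, 95]
r3 m[φ5→X1] = [3, 8, 5]
r3 m[X3→φ0] = [1, 1, 1]
r3 m[X2→φ2] = [1, 1, 1]
r3 m[X12→φ3] = [1, 1, 1]
r3 m[X14→φ1] = [1, 1, 1]
r3 m[X1→φ4] = [3, 8, 5]
r3 m[X1→φ5] = [6, 21, 14]
r3 m[X4→φ2] = [13, 20, 19]
r3 m[X4→φ3] = [43, 49, 39]
r3 m[X0→φ0] = [5580, 10290, 12138]
r3 m[X0→φ1] = [5580, 14700, 13566]
r3 m[X0→φ2] = [2700, 4200, 4522]
r3 m[X0→φ4] = [6975, 13720, 16473]
r4 m[φ0→X3] = [146634, 154134, 219354]
r4 m[φ0→X0] = [15, 20, 19]
r4 m[φ1→X14] = [176082, 112836, 231204]
r4 m[φ1→X0] = [15, 14, 17]
r4 m[φ2→X2] = [3571688, 3382604, 2079424]
r4 m[φ2→X4] = [172896, 188774, 158452]
r4 m[φ2→X0] = [550, 852, 878]
r4 m[φ3→X12] = [628, 688, 964]
r4 m[φ3→X4] = [13, 20, 19]
r4 m[φ4→X1] = [64838, 265682, 189602]
r4 m[φ4→X0] = [75, 86, 95]
r4 m[φ5→X1] = [3, 8, 5]
r4 m[X3→φ0] = [1, 1, 1]
r4 m[X2→φ2] = [1, 1, 1]
r4 m[X12→φ3] = [1, 1, 1]
r4 m[X14→φ1] = [1, 1, 1]
r4 m[X1→φ4] = [3, 8, 5]
r4 m[X1→φ5] = [64838, 265682, 189602]
r4 m[X4→φ2] = [13, 20, 19]
r4 m[X4→φ3] = [172896, 188774, 158452]
r4 m[X0→φ0] = [618750, 1025808, 1417970]
r4 m[X0→φ1] = [618750, 1465440, 1584790]
r4 m[X0→φ2] = [16875, 24080, 30685]
r4 m[X0→φ4] = [123750, 238560, 283594]
r5 m[φ0→X3] = [15554124, 17091550, 24093166]
r5 m[φ0→X0] = [15, 20, 19]
r5 m[φ1→X14] = [19430290, 12830430, 24478120]
r5 m[φ1→X0] = [15, 14, 17]
r5 m[φ2→X2] = [22648570, 21309735, 12780535]
r5 m[φ2→X4] = [1089485, 1184130, 994365]
r5 m[φ2→X0] = [550, 852, 878]
r5 m[φ3→X12] = [2485490, 2731608, 3816618]
r5 m[φ3→X4] = [13, 20, 19]
r5 m[φ4→X1] = [1131964, 4611396, 3290356]
r5 m[φ4→X0] = [75, 86, 95]
r5 m[φ5→X1] = [3, 8, 5]
r5 m[X3→φ0] = [1, 1, 1]
r5 m[X2→φ2] = [1, 1, 1]
r5 m[X12→φ3] = [1, 1, 1]
r5 m[X14→φ1] = [1, 1, 1]
r5 m[X1→φ4] = [3, 8, 5]
r5 m[X1→φ5] = [64838, 265682, 189602]
r5 m[X4→φ2] = [13, 20, 19]
r5 m[X4→φ3] = [172896, 188774, 158452]
r5 m[X0→φ0] = [618750, 1025808, 1417970]
r5 m[X0→φ1] = [618750, 1465440, 1584790]
r5 m[X0→φ2] = [16875, 24080, 30685]
r5 m[X0→φ4] = [123750, 238560, 283594]
r6 m[φ0→X3] = [15554124, 17091550, 24093166]
r6 m[φ0→X0] = [15, 20, 19]
r6 m[φ1→X14] = [19430290, 12830430, 24478120]
r6 m[φ1→X0] = [15, 14, 17]
r6 m[φ2→X2] = [22648570, 21309735, 12780535]
r6 m[φ2→X4] = [1089485, 1184130, 994365]
r6 m[φ2→X0] = [550, 852, 878]
r6 m[φ3→X12] = [2485490, 2731608, 3816618]
r6 m[φ3→X4] = [13, 20, 19]
r6 m[φ4→X1] = [1131964, 4611396, 3290356]
r6 m[φ4→X0] = [75, 86, 95]
r6 m[φ5→X1] = [3, 8, 5]
r6 m[X3→φ0] = [1, 1, 1]
r6 m[X2→φ2] = [1, 1, 1]
r6 m[X12→φ3] = [1, 1, 1]
r6 m[X14→φ1] = [1, 1, 1]
r6 m[X1→φ4] = [3, 8, 5]
r6 m[X1→φ5] = [1131964, 4611396, 3290356]
r6 m[X4→φ2] = [13, 20, 19]
r6 m[X4→φ3] = [1089485, 1184130, 994365]
r6 m[X0→φ0] = [618750, 1025808, 1417970]
r6 m[X0→φ1] = [618750, 1465440, 1584790]
r6 m[X0→φ2] = [16875, 24080, 30685]
r6 m[X0→φ4] = [123750, 238560, 283594]
r7 m[φ0→X3] = [15554124, 17091550, 24093166]
r7 m[φ0→X0] = [15, 20, 19]
r7 m[φ1→X14] = [19430290, 12830430, 24478120]
r7 m[φ1→X0] = [15, 14, 17]
r7 m[φ2→X2] = [22648570, 21309735, 12780535]
r7 m[φ2→X4] = [1089485, 1184130, 994365]
r7 m[φ2→X0] = [550, 852, 878]
r7 m[φ3→X12] = [15630895, 17143550, 23964395]
r7 m[φ3→X4] = [13, 20, 19]
r7 m[φ4→X1] = [1131964, 4611396, 3290356]
r7 m[φ4→X0] = [75, 86, 95]
r7 m[φ5→X1] = [3, 8, 5]
r7 m[X3→φ0] = [1, 1, 1]
r7 m[X2→φ2] = [1, 1, 1]
r7 m[X12→φ3] = [1, 1, 1]
r7 m[X14→φ1] = [1, 1, 1]
r7 m[X1→φ4] = [3, 8, 5]
r7 m[X1→φ5] = [1131964, 4611396, 3290356]
r7 m[X4→φ2] = [13, 20, 19]
r7 m[X4→φ3] = [1089485, 1184130, 994365]
r7 m[X0→φ0] = [618750, 1025808, 1417970]
r7 m[X0→φ1] = [618750, 1465440, 1584790]
r7 m[X0→φ2] = [16875, 24080, 30685]
r7 m[X0→φ4] = [123750, 238560, 283594]
r8 m[φ0→X3] = [15554124, 17091550, 24093166]
r8 m[φ0→X0] = [15, 20, 19]
r8 m[φ1→X14] = [19430290, 12830430, 24478120]
r8 m[φ1→X0] = [15, 14, 17]
r8 m[φ2→X2] = [22648570, 21309735, 12780535]
r8 m[φ2→X4] = [1089485, 1184130, 994365]
r8 m[φ2→X0] = [550, 852, 878]
r8 m[φ3→X12] = [15630895, 17143550, 23964395]
r8 m[φ3→X4] = [13, 20, 19]
r8 m[φ4→X1] = [1131964, 4611396, 3290356]
r8 m[φ4→X0] = [75, 86, 95]
r8 m[φ5→X1] = [3, 8, 5]
r8 m[X3→φ0] = [1, 1, 1]
r8 m[X2→φ2] = [1, 1, 1]
r8 m[X12→φ3] = [1, 1, 1]
r8 m[X14→φ1] = [1, 1, 1]
r8 m[X1→φ4] = [3, 8, 5]
r8 m[X1→φ5] = [1131964, 4611396, 3290356]
r8 m[X4→φ2] = [13, 20, 19]
r8 m[X4→φ3] = [1089485, 1184130, 994365]
r8 m[X0→φ0] = [618750, 1025808, 1417970]
r8 m[X0→φ1] = [618750, 1465440, 1584790]
r8 m[X0→φ2] = [16875, 24080, 30685]
r8 m[X0→φ4] = [123750, 238560, 283594]
fixed point reached at round 8
b[X3] = ⊗ incoming = [15554124, 17091550, 24093166]

b[X3] = [15554124, 17091550, 24093166]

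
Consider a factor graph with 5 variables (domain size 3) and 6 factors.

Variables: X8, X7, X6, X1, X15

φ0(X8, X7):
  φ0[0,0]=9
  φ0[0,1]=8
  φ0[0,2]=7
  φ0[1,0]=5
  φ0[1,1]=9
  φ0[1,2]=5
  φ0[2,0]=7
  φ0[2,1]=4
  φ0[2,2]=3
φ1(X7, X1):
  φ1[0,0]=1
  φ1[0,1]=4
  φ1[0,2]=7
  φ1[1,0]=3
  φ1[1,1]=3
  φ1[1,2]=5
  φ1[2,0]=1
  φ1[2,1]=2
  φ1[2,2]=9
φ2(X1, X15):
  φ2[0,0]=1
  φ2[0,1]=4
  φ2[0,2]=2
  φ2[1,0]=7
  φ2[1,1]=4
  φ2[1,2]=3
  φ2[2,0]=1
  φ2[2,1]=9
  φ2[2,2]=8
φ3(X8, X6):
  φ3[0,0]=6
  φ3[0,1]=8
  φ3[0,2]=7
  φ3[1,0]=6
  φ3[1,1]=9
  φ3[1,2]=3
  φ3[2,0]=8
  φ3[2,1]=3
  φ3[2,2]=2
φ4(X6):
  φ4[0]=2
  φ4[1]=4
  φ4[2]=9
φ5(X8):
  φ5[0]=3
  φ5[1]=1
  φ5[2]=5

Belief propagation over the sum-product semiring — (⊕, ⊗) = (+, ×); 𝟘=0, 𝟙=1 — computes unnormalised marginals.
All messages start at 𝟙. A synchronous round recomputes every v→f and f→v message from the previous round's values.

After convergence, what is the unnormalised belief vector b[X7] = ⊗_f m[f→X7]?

b[X7] = [921186, 636939, 652464]

init: all messages = 𝟙 over 3 values
r1 m[φ0→X8] = [24, 19, 14]
r1 m[φ0→X7] = [21, 21, 15]
r1 m[φ1→X7] = [12, 11, 12]
r1 m[φ1→X1] = [5, 9, 21]
r1 m[φ2→X1] = [7, 14, 18]
r1 m[φ2→X15] = [9, 17, 13]
r1 m[φ3→X8] = [21, 18, 13]
r1 m[φ3→X6] = [20, 20, 12]
r1 m[φ4→X6] = [2, 4, 9]
r1 m[φ5→X8] = [3, 1, 5]
r1 m[X8→φ0] = [1, 1, 1]
r1 m[X8→φ3] = [1, 1, 1]
r1 m[X8→φ5] = [1, 1, 1]
r1 m[X7→φ0] = [1, 1, 1]
r1 m[X7→φ1] = [1, 1, 1]
r1 m[X6→φ3] = [1, 1, 1]
r1 m[X6→φ4] = [1, 1, 1]
r1 m[X1→φ1] = [1, 1, 1]
r1 m[X1→φ2] = [1, 1, 1]
r1 m[X15→φ2] = [1, 1, 1]
r2 m[φ0→X8] = [24, 19, 14]
r2 m[φ0→X7] = [21, 21, 15]
r2 m[φ1→X7] = [12, 11, 12]
r2 m[φ1→X1] = [5, 9, 21]
r2 m[φ2→X1] = [7, 14, 18]
r2 m[φ2→X15] = [9, 17, 13]
r2 m[φ3→X8] = [21, 18, 13]
r2 m[φ3→X6] = [20, 20, 12]
r2 m[φ4→X6] = [2, 4, 9]
r2 m[φ5→X8] = [3, 1, 5]
r2 m[X8→φ0] = [63, 18, 65]
r2 m[X8→φ3] = [72, 19, 70]
r2 m[X8→φ5] = [504, 342, 182]
r2 m[X7→φ0] = [12, 11, 12]
r2 m[X7→φ1] = [21, 21, 15]
r2 m[X6→φ3] = [2, 4, 9]
r2 m[X6→φ4] = [20, 20, 12]
r2 m[X1→φ1] = [7, 14, 18]
r2 m[X1→φ2] = [5, 9, 21]
r2 m[X15→φ2] = [1, 1, 1]
r3 m[φ0→X8] = [280, 219, 164]
r3 m[φ0→X7] = [1112, 926, 726]
r3 m[φ1→X7] = [189, 153, 197]
r3 m[φ1→X1] = [99, 177, 387]
r3 m[φ2→X1] = [7, 14, 18]
r3 m[φ2→X15] = [89, 245, 205]
r3 m[φ3→X8] = [107, 75, 46]
r3 m[φ3→X6] = [1106, 957, 701]
r3 m[φ4→X6] = [2, 4, 9]
r3 m[φ5→X8] = [3, 1, 5]
r3 m[X8→φ0] = [63, 18, 65]
r3 m[X8→φ3] = [72, 19, 70]
r3 m[X8→φ5] = [504, 342, 182]
r3 m[X7→φ0] = [12, 11, 12]
r3 m[X7→φ1] = [21, 21, 15]
r3 m[X6→φ3] = [2, 4, 9]
r3 m[X6→φ4] = [20, 20, 12]
r3 m[X1→φ1] = [7, 14, 18]
r3 m[X1→φ2] = [5, 9, 21]
r3 m[X15→φ2] = [1, 1, 1]
r4 m[φ0→X8] = [280, 219, 164]
r4 m[φ0→X7] = [1112, 926, 726]
r4 m[φ1→X7] = [189, 153, 197]
r4 m[φ1→X1] = [99, 177, 387]
r4 m[φ2→X1] = [7, 14, 18]
r4 m[φ2→X15] = [89, 245, 205]
r4 m[φ3→X8] = [107, 75, 46]
r4 m[φ3→X6] = [1106, 957, 701]
r4 m[φ4→X6] = [2, 4, 9]
r4 m[φ5→X8] = [3, 1, 5]
r4 m[X8→φ0] = [321, 75, 230]
r4 m[X8→φ3] = [840, 219, 820]
r4 m[X8→φ5] = [29960, 16425, 7544]
r4 m[X7→φ0] = [189, 153, 197]
r4 m[X7→φ1] = [1112, 926, 726]
r4 m[X6→φ3] = [2, 4, 9]
r4 m[X6→φ4] = [1106, 957, 701]
r4 m[X1→φ1] = [7, 14, 18]
r4 m[X1→φ2] = [99, 177, 387]
r4 m[X15→φ2] = [1, 1, 1]
r5 m[φ0→X8] = [4304, 3307, 2526]
r5 m[φ0→X7] = [4874, 4163, 3312]
r5 m[φ1→X7] = [189, 153, 197]
r5 m[φ1→X1] = [4616, 8678, 18948]
r5 m[φ2→X1] = [7, 14, 18]
r5 m[φ2→X15] = [1725, 4587, 3825]
r5 m[φ3→X8] = [107, 75, 46]
r5 m[φ3→X6] = [12914, 11151, 8177]
r5 m[φ4→X6] = [2, 4, 9]
r5 m[φ5→X8] = [3, 1, 5]
r5 m[X8→φ0] = [321, 75, 230]
r5 m[X8→φ3] = [840, 219, 820]
r5 m[X8→φ5] = [29960, 16425, 7544]
r5 m[X7→φ0] = [189, 153, 197]
r5 m[X7→φ1] = [1112, 926, 726]
r5 m[X6→φ3] = [2, 4, 9]
r5 m[X6→φ4] = [1106, 957, 701]
r5 m[X1→φ1] = [7, 14, 18]
r5 m[X1→φ2] = [99, 177, 387]
r5 m[X15→φ2] = [1, 1, 1]
r6 m[φ0→X8] = [4304, 3307, 2526]
r6 m[φ0→X7] = [4874, 4163, 3312]
r6 m[φ1→X7] = [189, 153, 197]
r6 m[φ1→X1] = [4616, 8678, 18948]
r6 m[φ2→X1] = [7, 14, 18]
r6 m[φ2→X15] = [1725, 4587, 3825]
r6 m[φ3→X8] = [107, 75, 46]
r6 m[φ3→X6] = [12914, 11151, 8177]
r6 m[φ4→X6] = [2, 4, 9]
r6 m[φ5→X8] = [3, 1, 5]
r6 m[X8→φ0] = [321, 75, 230]
r6 m[X8→φ3] = [12912, 3307, 12630]
r6 m[X8→φ5] = [460528, 248025, 116196]
r6 m[X7→φ0] = [189, 153, 197]
r6 m[X7→φ1] = [4874, 4163, 3312]
r6 m[X6→φ3] = [2, 4, 9]
r6 m[X6→φ4] = [12914, 11151, 8177]
r6 m[X1→φ1] = [7, 14, 18]
r6 m[X1→φ2] = [4616, 8678, 18948]
r6 m[X15→φ2] = [1, 1, 1]
r7 m[φ0→X8] = [4304, 3307, 2526]
r7 m[φ0→X7] = [4874, 4163, 3312]
r7 m[φ1→X7] = [189, 153, 197]
r7 m[φ1→X1] = [20675, 38609, 84741]
r7 m[φ2→X1] = [7, 14, 18]
r7 m[φ2→X15] = [84310, 223708, 186850]
r7 m[φ3→X8] = [107, 75, 46]
r7 m[φ3→X6] = [198354, 170949, 125565]
r7 m[φ4→X6] = [2, 4, 9]
r7 m[φ5→X8] = [3, 1, 5]
r7 m[X8→φ0] = [321, 75, 230]
r7 m[X8→φ3] = [12912, 3307, 12630]
r7 m[X8→φ5] = [460528, 248025, 116196]
r7 m[X7→φ0] = [189, 153, 197]
r7 m[X7→φ1] = [4874, 4163, 3312]
r7 m[X6→φ3] = [2, 4, 9]
r7 m[X6→φ4] = [12914, 11151, 8177]
r7 m[X1→φ1] = [7, 14, 18]
r7 m[X1→φ2] = [4616, 8678, 18948]
r7 m[X15→φ2] = [1, 1, 1]
r8 m[φ0→X8] = [4304, 3307, 2526]
r8 m[φ0→X7] = [4874, 4163, 3312]
r8 m[φ1→X7] = [189, 153, 197]
r8 m[φ1→X1] = [20675, 38609, 84741]
r8 m[φ2→X1] = [7, 14, 18]
r8 m[φ2→X15] = [84310, 223708, 186850]
r8 m[φ3→X8] = [107, 75, 46]
r8 m[φ3→X6] = [198354, 170949, 125565]
r8 m[φ4→X6] = [2, 4, 9]
r8 m[φ5→X8] = [3, 1, 5]
r8 m[X8→φ0] = [321, 75, 230]
r8 m[X8→φ3] = [12912, 3307, 12630]
r8 m[X8→φ5] = [460528, 248025, 116196]
r8 m[X7→φ0] = [189, 153, 197]
r8 m[X7→φ1] = [4874, 4163, 3312]
r8 m[X6→φ3] = [2, 4, 9]
r8 m[X6→φ4] = [198354, 170949, 125565]
r8 m[X1→φ1] = [7, 14, 18]
r8 m[X1→φ2] = [20675, 38609, 84741]
r8 m[X15→φ2] = [1, 1, 1]
r9 m[φ0→X8] = [4304, 3307, 2526]
r9 m[φ0→X7] = [4874, 4163, 3312]
r9 m[φ1→X7] = [189, 153, 197]
r9 m[φ1→X1] = [20675, 38609, 84741]
r9 m[φ2→X1] = [7, 14, 18]
r9 m[φ2→X15] = [375679, 999805, 835105]
r9 m[φ3→X8] = [107, 75, 46]
r9 m[φ3→X6] = [198354, 170949, 125565]
r9 m[φ4→X6] = [2, 4, 9]
r9 m[φ5→X8] = [3, 1, 5]
r9 m[X8→φ0] = [321, 75, 230]
r9 m[X8→φ3] = [12912, 3307, 12630]
r9 m[X8→φ5] = [460528, 248025, 116196]
r9 m[X7→φ0] = [189, 153, 197]
r9 m[X7→φ1] = [4874, 4163, 3312]
r9 m[X6→φ3] = [2, 4, 9]
r9 m[X6→φ4] = [198354, 170949, 125565]
r9 m[X1→φ1] = [7, 14, 18]
r9 m[X1→φ2] = [20675, 38609, 84741]
r9 m[X15→φ2] = [1, 1, 1]
r10 m[φ0→X8] = [4304, 3307, 2526]
r10 m[φ0→X7] = [4874, 4163, 3312]
r10 m[φ1→X7] = [189, 153, 197]
r10 m[φ1→X1] = [20675, 38609, 84741]
r10 m[φ2→X1] = [7, 14, 18]
r10 m[φ2→X15] = [375679, 999805, 835105]
r10 m[φ3→X8] = [107, 75, 46]
r10 m[φ3→X6] = [198354, 170949, 125565]
r10 m[φ4→X6] = [2, 4, 9]
r10 m[φ5→X8] = [3, 1, 5]
r10 m[X8→φ0] = [321, 75, 230]
r10 m[X8→φ3] = [12912, 3307, 12630]
r10 m[X8→φ5] = [460528, 248025, 116196]
r10 m[X7→φ0] = [189, 153, 197]
r10 m[X7→φ1] = [4874, 4163, 3312]
r10 m[X6→φ3] = [2, 4, 9]
r10 m[X6→φ4] = [198354, 170949, 125565]
r10 m[X1→φ1] = [7, 14, 18]
r10 m[X1→φ2] = [20675, 38609, 84741]
r10 m[X15→φ2] = [1, 1, 1]
fixed point reached at round 10
b[X7] = ⊗ incoming = [921186, 636939, 652464]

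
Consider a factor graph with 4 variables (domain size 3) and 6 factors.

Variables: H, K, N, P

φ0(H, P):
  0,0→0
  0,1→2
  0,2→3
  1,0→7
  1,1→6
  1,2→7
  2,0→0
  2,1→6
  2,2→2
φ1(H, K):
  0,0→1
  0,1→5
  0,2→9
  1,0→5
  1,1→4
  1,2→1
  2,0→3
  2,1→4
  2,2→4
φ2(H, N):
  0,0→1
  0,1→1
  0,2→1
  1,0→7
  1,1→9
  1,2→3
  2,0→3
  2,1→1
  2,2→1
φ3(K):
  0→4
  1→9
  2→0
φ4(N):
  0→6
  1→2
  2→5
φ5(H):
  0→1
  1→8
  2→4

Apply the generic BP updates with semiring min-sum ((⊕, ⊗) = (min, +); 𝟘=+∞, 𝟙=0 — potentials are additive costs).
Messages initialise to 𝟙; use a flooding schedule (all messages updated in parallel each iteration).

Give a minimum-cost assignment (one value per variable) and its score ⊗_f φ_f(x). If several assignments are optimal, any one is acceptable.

assignment: (H=0, K=0, N=1, P=0); score = 9

init: all messages = 𝟙 over 3 values
r1 m[φ0→H] = [0, 6, 0]
r1 m[φ0→P] = [0, 2, 2]
r1 m[φ1→H] = [1, 1, 3]
r1 m[φ1→K] = [1, 4, 1]
r1 m[φ2→H] = [1, 3, 1]
r1 m[φ2→N] = [1, 1, 1]
r1 m[φ3→K] = [4, 9, 0]
r1 m[φ4→N] = [6, 2, 5]
r1 m[φ5→H] = [1, 8, 4]
r1 m[H→φ0] = [0, 0, 0]
r1 m[H→φ1] = [0, 0, 0]
r1 m[H→φ2] = [0, 0, 0]
r1 m[H→φ5] = [0, 0, 0]
r1 m[K→φ1] = [0, 0, 0]
r1 m[K→φ3] = [0, 0, 0]
r1 m[N→φ2] = [0, 0, 0]
r1 m[N→φ4] = [0, 0, 0]
r1 m[P→φ0] = [0, 0, 0]
r2 m[φ0→H] = [0, 6, 0]
r2 m[φ0→P] = [0, 2, 2]
r2 m[φ1→H] = [1, 1, 3]
r2 m[φ1→K] = [1, 4, 1]
r2 m[φ2→H] = [1, 3, 1]
r2 m[φ2→N] = [1, 1, 1]
r2 m[φ3→K] = [4, 9, 0]
r2 m[φ4→N] = [6, 2, 5]
r2 m[φ5→H] = [1, 8, 4]
r2 m[H→φ0] = [3, 12, 8]
r2 m[H→φ1] = [2, 17, 5]
r2 m[H→φ2] = [2, 15, 7]
r2 m[H→φ5] = [2, 10, 4]
r2 m[K→φ1] = [4, 9, 0]
r2 m[K→φ3] = [1, 4, 1]
r2 m[N→φ2] = [6, 2, 5]
r2 m[N→φ4] = [1, 1, 1]
r2 m[P→φ0] = [0, 0, 0]
r3 m[φ0→H] = [0, 6, 0]
r3 m[φ0→P] = [3, 5, 6]
r3 m[φ1→H] = [5, 1, 4]
r3 m[φ1→K] = [3, 7, 9]
r3 m[φ2→H] = [3, 8, 3]
r3 m[φ2→N] = [3, 3, 3]
r3 m[φ3→K] = [4, 9, 0]
r3 m[φ4→N] = [6, 2, 5]
r3 m[φ5→H] = [1, 8, 4]
r3 m[H→φ0] = [3, 12, 8]
r3 m[H→φ1] = [2, 17, 5]
r3 m[H→φ2] = [2, 15, 7]
r3 m[H→φ5] = [2, 10, 4]
r3 m[K→φ1] = [4, 9, 0]
r3 m[K→φ3] = [1, 4, 1]
r3 m[N→φ2] = [6, 2, 5]
r3 m[N→φ4] = [1, 1, 1]
r3 m[P→φ0] = [0, 0, 0]
r4 m[φ0→H] = [0, 6, 0]
r4 m[φ0→P] = [3, 5, 6]
r4 m[φ1→H] = [5, 1, 4]
r4 m[φ1→K] = [3, 7, 9]
r4 m[φ2→H] = [3, 8, 3]
r4 m[φ2→N] = [3, 3, 3]
r4 m[φ3→K] = [4, 9, 0]
r4 m[φ4→N] = [6, 2, 5]
r4 m[φ5→H] = [1, 8, 4]
r4 m[H→φ0] = [9, 17, 11]
r4 m[H→φ1] = [4, 22, 7]
r4 m[H→φ2] = [6, 15, 8]
r4 m[H→φ5] = [8, 15, 7]
r4 m[K→φ1] = [4, 9, 0]
r4 m[K→φ3] = [3, 7, 9]
r4 m[N→φ2] = [6, 2, 5]
r4 m[N→φ4] = [3, 3, 3]
r4 m[P→φ0] = [0, 0, 0]
r5 m[φ0→H] = [0, 6, 0]
r5 m[φ0→P] = [9, 11, 12]
r5 m[φ1→H] = [5, 1, 4]
r5 m[φ1→K] = [5, 9, 11]
r5 m[φ2→H] = [3, 8, 3]
r5 m[φ2→N] = [7, 7, 7]
r5 m[φ3→K] = [4, 9, 0]
r5 m[φ4→N] = [6, 2, 5]
r5 m[φ5→H] = [1, 8, 4]
r5 m[H→φ0] = [9, 17, 11]
r5 m[H→φ1] = [4, 22, 7]
r5 m[H→φ2] = [6, 15, 8]
r5 m[H→φ5] = [8, 15, 7]
r5 m[K→φ1] = [4, 9, 0]
r5 m[K→φ3] = [3, 7, 9]
r5 m[N→φ2] = [6, 2, 5]
r5 m[N→φ4] = [3, 3, 3]
r5 m[P→φ0] = [0, 0, 0]
r6 m[φ0→H] = [0, 6, 0]
r6 m[φ0→P] = [9, 11, 12]
r6 m[φ1→H] = [5, 1, 4]
r6 m[φ1→K] = [5, 9, 11]
r6 m[φ2→H] = [3, 8, 3]
r6 m[φ2→N] = [7, 7, 7]
r6 m[φ3→K] = [4, 9, 0]
r6 m[φ4→N] = [6, 2, 5]
r6 m[φ5→H] = [1, 8, 4]
r6 m[H→φ0] = [9, 17, 11]
r6 m[H→φ1] = [4, 22, 7]
r6 m[H→φ2] = [6, 15, 8]
r6 m[H→φ5] = [8, 15, 7]
r6 m[K→φ1] = [4, 9, 0]
r6 m[K→φ3] = [5, 9, 11]
r6 m[N→φ2] = [6, 2, 5]
r6 m[N→φ4] = [7, 7, 7]
r6 m[P→φ0] = [0, 0, 0]
r7 m[φ0→H] = [0, 6, 0]
r7 m[φ0→P] = [9, 11, 12]
r7 m[φ1→H] = [5, 1, 4]
r7 m[φ1→K] = [5, 9, 11]
r7 m[φ2→H] = [3, 8, 3]
r7 m[φ2→N] = [7, 7, 7]
r7 m[φ3→K] = [4, 9, 0]
r7 m[φ4→N] = [6, 2, 5]
r7 m[φ5→H] = [1, 8, 4]
r7 m[H→φ0] = [9, 17, 11]
r7 m[H→φ1] = [4, 22, 7]
r7 m[H→φ2] = [6, 15, 8]
r7 m[H→φ5] = [8, 15, 7]
r7 m[K→φ1] = [4, 9, 0]
r7 m[K→φ3] = [5, 9, 11]
r7 m[N→φ2] = [6, 2, 5]
r7 m[N→φ4] = [7, 7, 7]
r7 m[P→φ0] = [0, 0, 0]
fixed point reached at round 7
traceback from H: (H=0, K=0, N=1, P=0), score=9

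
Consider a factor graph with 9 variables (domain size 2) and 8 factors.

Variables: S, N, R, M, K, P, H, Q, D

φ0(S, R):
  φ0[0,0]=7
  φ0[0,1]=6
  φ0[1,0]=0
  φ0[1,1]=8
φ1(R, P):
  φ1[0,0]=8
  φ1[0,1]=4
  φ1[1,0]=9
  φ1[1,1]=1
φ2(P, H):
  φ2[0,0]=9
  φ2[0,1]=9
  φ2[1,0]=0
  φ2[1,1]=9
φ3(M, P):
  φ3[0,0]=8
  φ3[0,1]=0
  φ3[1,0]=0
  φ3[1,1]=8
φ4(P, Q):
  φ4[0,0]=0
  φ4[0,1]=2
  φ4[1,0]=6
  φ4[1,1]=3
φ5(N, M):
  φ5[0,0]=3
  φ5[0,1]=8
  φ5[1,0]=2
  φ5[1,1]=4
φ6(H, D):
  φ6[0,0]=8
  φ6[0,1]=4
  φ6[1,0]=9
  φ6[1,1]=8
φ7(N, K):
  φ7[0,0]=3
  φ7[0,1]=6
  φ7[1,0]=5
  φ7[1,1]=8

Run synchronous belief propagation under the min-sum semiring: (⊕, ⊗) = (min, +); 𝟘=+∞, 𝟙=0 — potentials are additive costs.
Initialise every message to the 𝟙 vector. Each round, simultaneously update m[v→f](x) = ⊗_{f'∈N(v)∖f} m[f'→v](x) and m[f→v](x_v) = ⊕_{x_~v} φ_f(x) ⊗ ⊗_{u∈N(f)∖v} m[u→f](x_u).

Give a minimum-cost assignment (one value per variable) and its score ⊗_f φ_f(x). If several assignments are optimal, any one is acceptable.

assignment: (S=1, N=0, R=0, M=0, K=0, P=1, H=0, Q=1, D=1); score = 17

init: all messages = 𝟙 over 2 values
r1 m[φ0→S] = [6, 0]
r1 m[φ0→R] = [0, 6]
r1 m[φ1→R] = [4, 1]
r1 m[φ1→P] = [8, 1]
r1 m[φ2→P] = [9, 0]
r1 m[φ2→H] = [0, 9]
r1 m[φ3→M] = [0, 0]
r1 m[φ3→P] = [0, 0]
r1 m[φ4→P] = [0, 3]
r1 m[φ4→Q] = [0, 2]
r1 m[φ5→N] = [3, 2]
r1 m[φ5→M] = [2, 4]
r1 m[φ6→H] = [4, 8]
r1 m[φ6→D] = [8, 4]
r1 m[φ7→N] = [3, 5]
r1 m[φ7→K] = [3, 6]
r1 m[S→φ0] = [0, 0]
r1 m[N→φ5] = [0, 0]
r1 m[N→φ7] = [0, 0]
r1 m[R→φ0] = [0, 0]
r1 m[R→φ1] = [0, 0]
r1 m[M→φ3] = [0, 0]
r1 m[M→φ5] = [0, 0]
r1 m[K→φ7] = [0, 0]
r1 m[P→φ1] = [0, 0]
r1 m[P→φ2] = [0, 0]
r1 m[P→φ3] = [0, 0]
r1 m[P→φ4] = [0, 0]
r1 m[H→φ2] = [0, 0]
r1 m[H→φ6] = [0, 0]
r1 m[Q→φ4] = [0, 0]
r1 m[D→φ6] = [0, 0]
r2 m[φ0→S] = [6, 0]
r2 m[φ0→R] = [0, 6]
r2 m[φ1→R] = [4, 1]
r2 m[φ1→P] = [8, 1]
r2 m[φ2→P] = [9, 0]
r2 m[φ2→H] = [0, 9]
r2 m[φ3→M] = [0, 0]
r2 m[φ3→P] = [0, 0]
r2 m[φ4→P] = [0, 3]
r2 m[φ4→Q] = [0, 2]
r2 m[φ5→N] = [3, 2]
r2 m[φ5→M] = [2, 4]
r2 m[φ6→H] = [4, 8]
r2 m[φ6→D] = [8, 4]
r2 m[φ7→N] = [3, 5]
r2 m[φ7→K] = [3, 6]
r2 m[S→φ0] = [0, 0]
r2 m[N→φ5] = [3, 5]
r2 m[N→φ7] = [3, 2]
r2 m[R→φ0] = [4, 1]
r2 m[R→φ1] = [0, 6]
r2 m[M→φ3] = [2, 4]
r2 m[M→φ5] = [0, 0]
r2 m[K→φ7] = [0, 0]
r2 m[P→φ1] = [9, 3]
r2 m[P→φ2] = [8, 4]
r2 m[P→φ3] = [17, 4]
r2 m[P→φ4] = [17, 1]
r2 m[H→φ2] = [4, 8]
r2 m[H→φ6] = [0, 9]
r2 m[Q→φ4] = [0, 0]
r2 m[D→φ6] = [0, 0]
r3 m[φ0→S] = [7, 4]
r3 m[φ0→R] = [0, 6]
r3 m[φ1→R] = [7, 4]
r3 m[φ1→P] = [8, 4]
r3 m[φ2→P] = [13, 4]
r3 m[φ2→H] = [4, 13]
r3 m[φ3→M] = [4, 12]
r3 m[φ3→P] = [4, 2]
r3 m[φ4→P] = [0, 3]
r3 m[φ4→Q] = [7, 4]
r3 m[φ5→N] = [3, 2]
r3 m[φ5→M] = [6, 9]
r3 m[φ6→H] = [4, 8]
r3 m[φ6→D] = [8, 4]
r3 m[φ7→N] = [3, 5]
r3 m[φ7→K] = [6, 9]
r3 m[S→φ0] = [0, 0]
r3 m[N→φ5] = [3, 5]
r3 m[N→φ7] = [3, 2]
r3 m[R→φ0] = [4, 1]
r3 m[R→φ1] = [0, 6]
r3 m[M→φ3] = [2, 4]
r3 m[M→φ5] = [0, 0]
r3 m[K→φ7] = [0, 0]
r3 m[P→φ1] = [9, 3]
r3 m[P→φ2] = [8, 4]
r3 m[P→φ3] = [17, 4]
r3 m[P→φ4] = [17, 1]
r3 m[H→φ2] = [4, 8]
r3 m[H→φ6] = [0, 9]
r3 m[Q→φ4] = [0, 0]
r3 m[D→φ6] = [0, 0]
r4 m[φ0→S] = [7, 4]
r4 m[φ0→R] = [0, 6]
r4 m[φ1→R] = [7, 4]
r4 m[φ1→P] = [8, 4]
r4 m[φ2→P] = [13, 4]
r4 m[φ2→H] = [4, 13]
r4 m[φ3→M] = [4, 12]
r4 m[φ3→P] = [4, 2]
r4 m[φ4→P] = [0, 3]
r4 m[φ4→Q] = [7, 4]
r4 m[φ5→N] = [3, 2]
r4 m[φ5→M] = [6, 9]
r4 m[φ6→H] = [4, 8]
r4 m[φ6→D] = [8, 4]
r4 m[φ7→N] = [3, 5]
r4 m[φ7→K] = [6, 9]
r4 m[S→φ0] = [0, 0]
r4 m[N→φ5] = [3, 5]
r4 m[N→φ7] = [3, 2]
r4 m[R→φ0] = [7, 4]
r4 m[R→φ1] = [0, 6]
r4 m[M→φ3] = [6, 9]
r4 m[M→φ5] = [4, 12]
r4 m[K→φ7] = [0, 0]
r4 m[P→φ1] = [17, 9]
r4 m[P→φ2] = [12, 9]
r4 m[P→φ3] = [21, 11]
r4 m[P→φ4] = [25, 10]
r4 m[H→φ2] = [4, 8]
r4 m[H→φ6] = [4, 13]
r4 m[Q→φ4] = [0, 0]
r4 m[D→φ6] = [0, 0]
r5 m[φ0→S] = [10, 7]
r5 m[φ0→R] = [0, 6]
r5 m[φ1→R] = [13, 10]
r5 m[φ1→P] = [8, 4]
r5 m[φ2→P] = [13, 4]
r5 m[φ2→H] = [9, 18]
r5 m[φ3→M] = [11, 19]
r5 m[φ3→P] = [9, 6]
r5 m[φ4→P] = [0, 3]
r5 m[φ4→Q] = [16, 13]
r5 m[φ5→N] = [7, 6]
r5 m[φ5→M] = [6, 9]
r5 m[φ6→H] = [4, 8]
r5 m[φ6→D] = [12, 8]
r5 m[φ7→N] = [3, 5]
r5 m[φ7→K] = [6, 9]
r5 m[S→φ0] = [0, 0]
r5 m[N→φ5] = [3, 5]
r5 m[N→φ7] = [3, 2]
r5 m[R→φ0] = [7, 4]
r5 m[R→φ1] = [0, 6]
r5 m[M→φ3] = [6, 9]
r5 m[M→φ5] = [4, 12]
r5 m[K→φ7] = [0, 0]
r5 m[P→φ1] = [17, 9]
r5 m[P→φ2] = [12, 9]
r5 m[P→φ3] = [21, 11]
r5 m[P→φ4] = [25, 10]
r5 m[H→φ2] = [4, 8]
r5 m[H→φ6] = [4, 13]
r5 m[Q→φ4] = [0, 0]
r5 m[D→φ6] = [0, 0]
r6 m[φ0→S] = [10, 7]
r6 m[φ0→R] = [0, 6]
r6 m[φ1→R] = [13, 10]
r6 m[φ1→P] = [8, 4]
r6 m[φ2→P] = [13, 4]
r6 m[φ2→H] = [9, 18]
r6 m[φ3→M] = [11, 19]
r6 m[φ3→P] = [9, 6]
r6 m[φ4→P] = [0, 3]
r6 m[φ4→Q] = [16, 13]
r6 m[φ5→N] = [7, 6]
r6 m[φ5→M] = [6, 9]
r6 m[φ6→H] = [4, 8]
r6 m[φ6→D] = [12, 8]
r6 m[φ7→N] = [3, 5]
r6 m[φ7→K] = [6, 9]
r6 m[S→φ0] = [0, 0]
r6 m[N→φ5] = [3, 5]
r6 m[N→φ7] = [7, 6]
r6 m[R→φ0] = [13, 10]
r6 m[R→φ1] = [0, 6]
r6 m[M→φ3] = [6, 9]
r6 m[M→φ5] = [11, 19]
r6 m[K→φ7] = [0, 0]
r6 m[P→φ1] = [22, 13]
r6 m[P→φ2] = [17, 13]
r6 m[P→φ3] = [21, 11]
r6 m[P→φ4] = [30, 14]
r6 m[H→φ2] = [4, 8]
r6 m[H→φ6] = [9, 18]
r6 m[Q→φ4] = [0, 0]
r6 m[D→φ6] = [0, 0]
r7 m[φ0→S] = [16, 13]
r7 m[φ0→R] = [0, 6]
r7 m[φ1→R] = [17, 14]
r7 m[φ1→P] = [8, 4]
r7 m[φ2→P] = [13, 4]
r7 m[φ2→H] = [13, 22]
r7 m[φ3→M] = [11, 19]
r7 m[φ3→P] = [9, 6]
r7 m[φ4→P] = [0, 3]
r7 m[φ4→Q] = [20, 17]
r7 m[φ5→N] = [14, 13]
r7 m[φ5→M] = [6, 9]
r7 m[φ6→H] = [4, 8]
r7 m[φ6→D] = [17, 13]
r7 m[φ7→N] = [3, 5]
r7 m[φ7→K] = [10, 13]
r7 m[S→φ0] = [0, 0]
r7 m[N→φ5] = [3, 5]
r7 m[N→φ7] = [7, 6]
r7 m[R→φ0] = [13, 10]
r7 m[R→φ1] = [0, 6]
r7 m[M→φ3] = [6, 9]
r7 m[M→φ5] = [11, 19]
r7 m[K→φ7] = [0, 0]
r7 m[P→φ1] = [22, 13]
r7 m[P→φ2] = [17, 13]
r7 m[P→φ3] = [21, 11]
r7 m[P→φ4] = [30, 14]
r7 m[H→φ2] = [4, 8]
r7 m[H→φ6] = [9, 18]
r7 m[Q→φ4] = [0, 0]
r7 m[D→φ6] = [0, 0]
r8 m[φ0→S] = [16, 13]
r8 m[φ0→R] = [0, 6]
r8 m[φ1→R] = [17, 14]
r8 m[φ1→P] = [8, 4]
r8 m[φ2→P] = [13, 4]
r8 m[φ2→H] = [13, 22]
r8 m[φ3→M] = [11, 19]
r8 m[φ3→P] = [9, 6]
r8 m[φ4→P] = [0, 3]
r8 m[φ4→Q] = [20, 17]
r8 m[φ5→N] = [14, 13]
r8 m[φ5→M] = [6, 9]
r8 m[φ6→H] = [4, 8]
r8 m[φ6→D] = [17, 13]
r8 m[φ7→N] = [3, 5]
r8 m[φ7→K] = [10, 13]
r8 m[S→φ0] = [0, 0]
r8 m[N→φ5] = [3, 5]
r8 m[N→φ7] = [14, 13]
r8 m[R→φ0] = [17, 14]
r8 m[R→φ1] = [0, 6]
r8 m[M→φ3] = [6, 9]
r8 m[M→φ5] = [11, 19]
r8 m[K→φ7] = [0, 0]
r8 m[P→φ1] = [22, 13]
r8 m[P→φ2] = [17, 13]
r8 m[P→φ3] = [21, 11]
r8 m[P→φ4] = [30, 14]
r8 m[H→φ2] = [4, 8]
r8 m[H→φ6] = [13, 22]
r8 m[Q→φ4] = [0, 0]
r8 m[D→φ6] = [0, 0]
r9 m[φ0→S] = [20, 17]
r9 m[φ0→R] = [0, 6]
r9 m[φ1→R] = [17, 14]
r9 m[φ1→P] = [8, 4]
r9 m[φ2→P] = [13, 4]
r9 m[φ2→H] = [13, 22]
r9 m[φ3→M] = [11, 19]
r9 m[φ3→P] = [9, 6]
r9 m[φ4→P] = [0, 3]
r9 m[φ4→Q] = [20, 17]
r9 m[φ5→N] = [14, 13]
r9 m[φ5→M] = [6, 9]
r9 m[φ6→H] = [4, 8]
r9 m[φ6→D] = [21, 17]
r9 m[φ7→N] = [3, 5]
r9 m[φ7→K] = [17, 20]
r9 m[S→φ0] = [0, 0]
r9 m[N→φ5] = [3, 5]
r9 m[N→φ7] = [14, 13]
r9 m[R→φ0] = [17, 14]
r9 m[R→φ1] = [0, 6]
r9 m[M→φ3] = [6, 9]
r9 m[M→φ5] = [11, 19]
r9 m[K→φ7] = [0, 0]
r9 m[P→φ1] = [22, 13]
r9 m[P→φ2] = [17, 13]
r9 m[P→φ3] = [21, 11]
r9 m[P→φ4] = [30, 14]
r9 m[H→φ2] = [4, 8]
r9 m[H→φ6] = [13, 22]
r9 m[Q→φ4] = [0, 0]
r9 m[D→φ6] = [0, 0]
r10 m[φ0→S] = [20, 17]
r10 m[φ0→R] = [0, 6]
r10 m[φ1→R] = [17, 14]
r10 m[φ1→P] = [8, 4]
r10 m[φ2→P] = [13, 4]
r10 m[φ2→H] = [13, 22]
r10 m[φ3→M] = [11, 19]
r10 m[φ3→P] = [9, 6]
r10 m[φ4→P] = [0, 3]
r10 m[φ4→Q] = [20, 17]
r10 m[φ5→N] = [14, 13]
r10 m[φ5→M] = [6, 9]
r10 m[φ6→H] = [4, 8]
r10 m[φ6→D] = [21, 17]
r10 m[φ7→N] = [3, 5]
r10 m[φ7→K] = [17, 20]
r10 m[S→φ0] = [0, 0]
r10 m[N→φ5] = [3, 5]
r10 m[N→φ7] = [14, 13]
r10 m[R→φ0] = [17, 14]
r10 m[R→φ1] = [0, 6]
r10 m[M→φ3] = [6, 9]
r10 m[M→φ5] = [11, 19]
r10 m[K→φ7] = [0, 0]
r10 m[P→φ1] = [22, 13]
r10 m[P→φ2] = [17, 13]
r10 m[P→φ3] = [21, 11]
r10 m[P→φ4] = [30, 14]
r10 m[H→φ2] = [4, 8]
r10 m[H→φ6] = [13, 22]
r10 m[Q→φ4] = [0, 0]
r10 m[D→φ6] = [0, 0]
fixed point reached at round 10
traceback from S: (S=1, N=0, R=0, M=0, K=0, P=1, H=0, Q=1, D=1), score=17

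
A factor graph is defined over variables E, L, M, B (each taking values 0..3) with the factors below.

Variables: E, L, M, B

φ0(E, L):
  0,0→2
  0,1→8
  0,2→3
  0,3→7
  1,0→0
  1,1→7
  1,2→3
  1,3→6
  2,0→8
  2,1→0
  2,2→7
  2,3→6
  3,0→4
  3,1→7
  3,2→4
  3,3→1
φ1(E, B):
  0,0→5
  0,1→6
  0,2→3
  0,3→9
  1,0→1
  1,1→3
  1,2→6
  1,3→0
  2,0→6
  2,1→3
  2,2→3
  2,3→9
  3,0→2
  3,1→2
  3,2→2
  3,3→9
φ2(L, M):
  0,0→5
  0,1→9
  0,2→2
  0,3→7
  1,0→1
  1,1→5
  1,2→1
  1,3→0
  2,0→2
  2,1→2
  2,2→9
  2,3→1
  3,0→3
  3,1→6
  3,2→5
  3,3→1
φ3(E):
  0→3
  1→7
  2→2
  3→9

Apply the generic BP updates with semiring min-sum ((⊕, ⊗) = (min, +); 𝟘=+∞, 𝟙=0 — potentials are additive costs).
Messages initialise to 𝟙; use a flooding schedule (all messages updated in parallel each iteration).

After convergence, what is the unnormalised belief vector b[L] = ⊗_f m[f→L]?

init: all messages = 𝟙 over 4 values
r1 m[φ0→E] = [2, 0, 0, 1]
r1 m[φ0→L] = [0, 0, 3, 1]
r1 m[φ1→E] = [3, 0, 3, 2]
r1 m[φ1→B] = [1, 2, 2, 0]
r1 m[φ2→L] = [2, 0, 1, 1]
r1 m[φ2→M] = [1, 2, 1, 0]
r1 m[φ3→E] = [3, 7, 2, 9]
r1 m[E→φ0] = [0, 0, 0, 0]
r1 m[E→φ1] = [0, 0, 0, 0]
r1 m[E→φ3] = [0, 0, 0, 0]
r1 m[L→φ0] = [0, 0, 0, 0]
r1 m[L→φ2] = [0, 0, 0, 0]
r1 m[M→φ2] = [0, 0, 0, 0]
r1 m[B→φ1] = [0, 0, 0, 0]
r2 m[φ0→E] = [2, 0, 0, 1]
r2 m[φ0→L] = [0, 0, 3, 1]
r2 m[φ1→E] = [3, 0, 3, 2]
r2 m[φ1→B] = [1, 2, 2, 0]
r2 m[φ2→L] = [2, 0, 1, 1]
r2 m[φ2→M] = [1, 2, 1, 0]
r2 m[φ3→E] = [3, 7, 2, 9]
r2 m[E→φ0] = [6, 7, 5, 11]
r2 m[E→φ1] = [5, 7, 2, 10]
r2 m[E→φ3] = [5, 0, 3, 3]
r2 m[L→φ0] = [2, 0, 1, 1]
r2 m[L→φ2] = [0, 0, 3, 1]
r2 m[M→φ2] = [0, 0, 0, 0]
r2 m[B→φ1] = [0, 0, 0, 0]
r3 m[φ0→E] = [4, 2, 0, 2]
r3 m[φ0→L] = [7, 5, 9, 11]
r3 m[φ1→E] = [3, 0, 3, 2]
r3 m[φ1→B] = [8, 5, 5, 7]
r3 m[φ2→L] = [2, 0, 1, 1]
r3 m[φ2→M] = [1, 5, 1, 0]
r3 m[φ3→E] = [3, 7, 2, 9]
r3 m[E→φ0] = [6, 7, 5, 11]
r3 m[E→φ1] = [5, 7, 2, 10]
r3 m[E→φ3] = [5, 0, 3, 3]
r3 m[L→φ0] = [2, 0, 1, 1]
r3 m[L→φ2] = [0, 0, 3, 1]
r3 m[M→φ2] = [0, 0, 0, 0]
r3 m[B→φ1] = [0, 0, 0, 0]
r4 m[φ0→E] = [4, 2, 0, 2]
r4 m[φ0→L] = [7, 5, 9, 11]
r4 m[φ1→E] = [3, 0, 3, 2]
r4 m[φ1→B] = [8, 5, 5, 7]
r4 m[φ2→L] = [2, 0, 1, 1]
r4 m[φ2→M] = [1, 5, 1, 0]
r4 m[φ3→E] = [3, 7, 2, 9]
r4 m[E→φ0] = [6, 7, 5, 11]
r4 m[E→φ1] = [7, 9, 2, 11]
r4 m[E→φ3] = [7, 2, 3, 4]
r4 m[L→φ0] = [2, 0, 1, 1]
r4 m[L→φ2] = [7, 5, 9, 11]
r4 m[M→φ2] = [0, 0, 0, 0]
r4 m[B→φ1] = [0, 0, 0, 0]
r5 m[φ0→E] = [4, 2, 0, 2]
r5 m[φ0→L] = [7, 5, 9, 11]
r5 m[φ1→E] = [3, 0, 3, 2]
r5 m[φ1→B] = [8, 5, 5, 9]
r5 m[φ2→L] = [2, 0, 1, 1]
r5 m[φ2→M] = [6, 10, 6, 5]
r5 m[φ3→E] = [3, 7, 2, 9]
r5 m[E→φ0] = [6, 7, 5, 11]
r5 m[E→φ1] = [7, 9, 2, 11]
r5 m[E→φ3] = [7, 2, 3, 4]
r5 m[L→φ0] = [2, 0, 1, 1]
r5 m[L→φ2] = [7, 5, 9, 11]
r5 m[M→φ2] = [0, 0, 0, 0]
r5 m[B→φ1] = [0, 0, 0, 0]
r6 m[φ0→E] = [4, 2, 0, 2]
r6 m[φ0→L] = [7, 5, 9, 11]
r6 m[φ1→E] = [3, 0, 3, 2]
r6 m[φ1→B] = [8, 5, 5, 9]
r6 m[φ2→L] = [2, 0, 1, 1]
r6 m[φ2→M] = [6, 10, 6, 5]
r6 m[φ3→E] = [3, 7, 2, 9]
r6 m[E→φ0] = [6, 7, 5, 11]
r6 m[E→φ1] = [7, 9, 2, 11]
r6 m[E→φ3] = [7, 2, 3, 4]
r6 m[L→φ0] = [2, 0, 1, 1]
r6 m[L→φ2] = [7, 5, 9, 11]
r6 m[M→φ2] = [0, 0, 0, 0]
r6 m[B→φ1] = [0, 0, 0, 0]
fixed point reached at round 6
b[L] = ⊗ incoming = [9, 5, 10, 12]

b[L] = [9, 5, 10, 12]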